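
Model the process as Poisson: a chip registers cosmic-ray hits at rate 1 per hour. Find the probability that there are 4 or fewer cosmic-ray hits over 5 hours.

0.4405

Over the interval, μ = 1 × 5 = 5 (5 hours).
P(N ≤ 4) = Σ_{j=0}^{4} e^(−μ) μ^j/j! ≈ 0.4405.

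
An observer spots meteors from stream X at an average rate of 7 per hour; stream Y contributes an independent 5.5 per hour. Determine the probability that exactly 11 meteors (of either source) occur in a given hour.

0.1087

Independent Poisson processes superpose: combined rate λ = 7 + 5.5 = 12.5 per hour.
So μ = 12.5.
P(N = 11) = e^(−12.5) · 12.5^11/11! ≈ 0.1087.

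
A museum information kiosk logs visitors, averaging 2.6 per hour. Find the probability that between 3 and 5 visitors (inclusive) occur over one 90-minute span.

Over the interval, μ = 2.6 × 1.5 = 3.9 (a 90-minute span = 1.5 hours).
P(3 ≤ N ≤ 5) = Σ_{j=3}^{5} e^(−3.9) · 3.9^j/j! ≈ 0.5474.

0.5474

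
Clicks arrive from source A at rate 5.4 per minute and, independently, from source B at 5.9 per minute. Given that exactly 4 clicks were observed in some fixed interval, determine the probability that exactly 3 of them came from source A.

Given the total, each event is independently from source A with probability p = λ_A/(λ_A+λ_B) = 5.4/11.3 ≈ 0.4779.
So K ~ Binomial(4, 5.4/11.3): P(K = 3) = C(4,3) · (5.4/11.3)^3 · (5.9/11.3)^1 ≈ 0.2279.

0.2279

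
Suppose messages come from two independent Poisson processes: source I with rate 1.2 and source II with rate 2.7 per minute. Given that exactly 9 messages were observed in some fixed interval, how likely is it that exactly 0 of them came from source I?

0.0365

Given the total, each event is independently from source I with probability p = λ_I/(λ_I+λ_II) = 1.2/3.9 ≈ 0.3077.
So K ~ Binomial(9, 1.2/3.9): P(K = 0) = C(9,0) · (1.2/3.9)^0 · (2.7/3.9)^9 ≈ 0.0365.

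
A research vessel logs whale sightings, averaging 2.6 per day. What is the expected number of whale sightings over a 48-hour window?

5.2

E[N] = λt = 2.6 × 2 = 5.2 (a 48-hour window = 2 days).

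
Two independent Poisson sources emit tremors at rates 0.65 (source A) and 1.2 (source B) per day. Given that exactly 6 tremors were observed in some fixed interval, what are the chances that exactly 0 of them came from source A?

0.0745

Given the total, each event is independently from source A with probability p = λ_A/(λ_A+λ_B) = 0.65/1.85 ≈ 0.3514.
So K ~ Binomial(6, 0.65/1.85): P(K = 0) = C(6,0) · (0.65/1.85)^0 · (1.2/1.85)^6 ≈ 0.0745.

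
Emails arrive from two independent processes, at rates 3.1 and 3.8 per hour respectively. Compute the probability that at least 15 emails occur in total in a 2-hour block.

0.4084

Independent Poisson processes superpose: combined rate λ = 3.1 + 3.8 = 6.9 per hour.
Over the interval, μ = 6.9 × 2 = 13.8 (a 2-hour block = 2 hours).
P(N ≥ 15) = 1 − P(N ≤ 14) ≈ 0.4084.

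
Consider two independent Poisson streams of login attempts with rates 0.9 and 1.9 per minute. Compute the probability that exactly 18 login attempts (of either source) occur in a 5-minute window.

0.0554

Independent Poisson processes superpose: combined rate λ = 0.9 + 1.9 = 2.8 per minute.
Over the interval, μ = 2.8 × 5 = 14 (a 5-minute window = 5 minutes).
P(N = 18) = e^(−14) · 14^18/18! ≈ 0.0554.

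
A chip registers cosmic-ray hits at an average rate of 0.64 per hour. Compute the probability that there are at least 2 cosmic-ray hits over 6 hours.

0.8960

Over the interval, μ = 0.64 × 6 = 3.84 (6 hours).
P(N ≥ 2) = 1 − P(N ≤ 1) = 1 − Σ_{j=0}^{1} e^(−μ) μ^j/j! ≈ 0.8960.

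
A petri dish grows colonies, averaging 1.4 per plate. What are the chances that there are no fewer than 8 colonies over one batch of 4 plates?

0.2030

Over the interval, μ = 1.4 × 4 = 5.6 (a batch of 4 plates = 4 plates).
P(N ≥ 8) = 1 − P(N ≤ 7) = 1 − Σ_{j=0}^{7} e^(−μ) μ^j/j! ≈ 0.2030.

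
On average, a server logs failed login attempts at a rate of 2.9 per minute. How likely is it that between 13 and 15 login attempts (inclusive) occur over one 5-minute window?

0.3081

Over the interval, μ = 2.9 × 5 = 14.5 (a 5-minute window = 5 minutes).
P(13 ≤ N ≤ 15) = Σ_{j=13}^{15} e^(−14.5) · 14.5^j/j! ≈ 0.3081.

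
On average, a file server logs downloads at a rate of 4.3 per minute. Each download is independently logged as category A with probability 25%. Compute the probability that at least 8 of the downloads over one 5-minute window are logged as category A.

Thinning: the downloads that are logged as category A themselves form a Poisson process with rate 0.25 × 4.3 = 1.075 per minute.
Over the interval, μ = 1.075 × 5 = 5.375 (a 5-minute window = 5 minutes).
P(N ≥ 8) = 1 − P(N ≤ 7) ≈ 0.1754.

0.1754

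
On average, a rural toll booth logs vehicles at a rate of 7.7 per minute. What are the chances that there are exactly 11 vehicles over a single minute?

0.0640

With mean μ = 7.7 per minute,
P(N = 11) = e^(−μ) μ^11/11! = e^(−7.7) · 7.7^11/39916800 ≈ 0.0640.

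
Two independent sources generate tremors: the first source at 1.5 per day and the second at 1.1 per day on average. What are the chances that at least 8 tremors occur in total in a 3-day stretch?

Independent Poisson processes superpose: combined rate λ = 1.5 + 1.1 = 2.6 per day.
Over the interval, μ = 2.6 × 3 = 7.8 (a 3-day stretch = 3 days).
P(N ≥ 8) = 1 − P(N ≤ 7) ≈ 0.5188.

0.5188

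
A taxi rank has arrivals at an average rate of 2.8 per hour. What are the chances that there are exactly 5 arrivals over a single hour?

0.0872

With mean μ = 2.8 per hour,
P(N = 5) = e^(−μ) μ^5/5! = e^(−2.8) · 2.8^5/120 ≈ 0.0872.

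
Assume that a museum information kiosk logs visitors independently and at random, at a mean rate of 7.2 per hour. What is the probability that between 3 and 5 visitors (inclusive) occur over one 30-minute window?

0.5414

Over the interval, μ = 7.2 × 0.5 = 3.6 (a 30-minute window = 0.5 hours).
P(3 ≤ N ≤ 5) = Σ_{j=3}^{5} e^(−3.6) · 3.6^j/j! ≈ 0.5414.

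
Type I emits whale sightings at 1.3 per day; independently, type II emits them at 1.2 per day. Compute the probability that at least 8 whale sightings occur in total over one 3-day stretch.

0.4754

Independent Poisson processes superpose: combined rate λ = 1.3 + 1.2 = 2.5 per day.
Over the interval, μ = 2.5 × 3 = 7.5 (a 3-day stretch = 3 days).
P(N ≥ 8) = 1 − P(N ≤ 7) ≈ 0.4754.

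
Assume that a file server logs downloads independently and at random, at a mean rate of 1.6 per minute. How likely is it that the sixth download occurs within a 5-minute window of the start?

Over the interval, μ = 1.6 × 5 = 8 (a 5-minute window = 5 minutes).
The sixth arrival falls in the interval iff at least 6 events occur there: P(S_6 ≤ t) = P(N ≥ 6) = 1 − P(N ≤ 5) ≈ 0.8088.

0.8088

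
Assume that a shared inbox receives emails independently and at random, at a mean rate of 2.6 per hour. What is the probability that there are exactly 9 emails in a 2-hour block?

Over the interval, μ = 2.6 × 2 = 5.2 (a 2-hour block = 2 hours).
P(N = 9) = e^(−μ) μ^9/9! = e^(−5.2) · 5.2^9/362880 ≈ 0.0423.

0.0423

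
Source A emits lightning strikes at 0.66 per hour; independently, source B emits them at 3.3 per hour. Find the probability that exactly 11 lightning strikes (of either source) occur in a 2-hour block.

Independent Poisson processes superpose: combined rate λ = 0.66 + 3.3 = 3.96 per hour.
Over the interval, μ = 3.96 × 2 = 7.92 (a 2-hour block = 2 hours).
P(N = 11) = e^(−7.92) · 7.92^11/11! ≈ 0.0700.

0.0700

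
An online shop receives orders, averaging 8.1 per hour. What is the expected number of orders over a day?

194.4

E[N] = λt = 8.1 × 24 = 194.4 (a day = 24 hours).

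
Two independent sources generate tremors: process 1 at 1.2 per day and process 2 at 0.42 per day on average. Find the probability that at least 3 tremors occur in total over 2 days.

0.6284

Independent Poisson processes superpose: combined rate λ = 1.2 + 0.42 = 1.62 per day.
Over the interval, μ = 1.62 × 2 = 3.24 (2 days).
P(N ≥ 3) = 1 − P(N ≤ 2) ≈ 0.6284.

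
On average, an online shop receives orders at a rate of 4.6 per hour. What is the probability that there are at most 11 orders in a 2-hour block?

0.7832

Over the interval, μ = 4.6 × 2 = 9.2 (a 2-hour block = 2 hours).
P(N ≤ 11) = Σ_{j=0}^{11} e^(−μ) μ^j/j! ≈ 0.7832.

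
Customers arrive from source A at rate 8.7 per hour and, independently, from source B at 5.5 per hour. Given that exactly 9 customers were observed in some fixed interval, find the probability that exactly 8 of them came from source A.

Given the total, each event is independently from source A with probability p = λ_A/(λ_A+λ_B) = 8.7/14.2 ≈ 0.6127.
So K ~ Binomial(9, 8.7/14.2): P(K = 8) = C(9,8) · (8.7/14.2)^8 · (5.5/14.2)^1 ≈ 0.0692.

0.0692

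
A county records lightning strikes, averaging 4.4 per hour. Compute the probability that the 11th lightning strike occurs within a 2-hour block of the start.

Over the interval, μ = 4.4 × 2 = 8.8 (a 2-hour block = 2 hours).
The 11th arrival falls in the interval iff at least 11 events occur there: P(S_11 ≤ t) = P(N ≥ 11) = 1 − P(N ≤ 10) ≈ 0.2706.

0.2706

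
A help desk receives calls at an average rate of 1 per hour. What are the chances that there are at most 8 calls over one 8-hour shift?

Over the interval, μ = 1 × 8 = 8 (an 8-hour shift = 8 hours).
P(N ≤ 8) = Σ_{j=0}^{8} e^(−μ) μ^j/j! ≈ 0.5925.

0.5925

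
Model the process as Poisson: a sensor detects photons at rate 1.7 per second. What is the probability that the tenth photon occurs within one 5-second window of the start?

0.3470

Over the interval, μ = 1.7 × 5 = 8.5 (a 5-second window = 5 seconds).
The tenth arrival falls in the interval iff at least 10 events occur there: P(S_10 ≤ t) = P(N ≥ 10) = 1 − P(N ≤ 9) ≈ 0.3470.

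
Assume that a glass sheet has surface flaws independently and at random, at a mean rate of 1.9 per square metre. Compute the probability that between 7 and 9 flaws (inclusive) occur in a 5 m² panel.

0.3569

Over the interval, μ = 1.9 × 5 = 9.5 (a 5 m² panel = 5 square metres).
P(7 ≤ N ≤ 9) = Σ_{j=7}^{9} e^(−9.5) · 9.5^j/j! ≈ 0.3569.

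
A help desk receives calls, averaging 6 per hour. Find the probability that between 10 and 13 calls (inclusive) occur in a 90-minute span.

0.3387

Over the interval, μ = 6 × 1.5 = 9 (a 90-minute span = 1.5 hours).
P(10 ≤ N ≤ 13) = Σ_{j=10}^{13} e^(−9) · 9^j/j! ≈ 0.3387.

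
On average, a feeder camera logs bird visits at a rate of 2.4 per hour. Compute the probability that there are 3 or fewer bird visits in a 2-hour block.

0.2942

Over the interval, μ = 2.4 × 2 = 4.8 (a 2-hour block = 2 hours).
P(N ≤ 3) = Σ_{j=0}^{3} e^(−μ) μ^j/j! ≈ 0.2942.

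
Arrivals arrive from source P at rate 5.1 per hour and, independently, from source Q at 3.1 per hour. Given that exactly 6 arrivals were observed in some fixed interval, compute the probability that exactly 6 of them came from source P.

Given the total, each event is independently from source P with probability p = λ_P/(λ_P+λ_Q) = 5.1/8.2 ≈ 0.6220.
So K ~ Binomial(6, 5.1/8.2): P(K = 6) = C(6,6) · (5.1/8.2)^6 · (3.1/8.2)^0 ≈ 0.0579.

0.0579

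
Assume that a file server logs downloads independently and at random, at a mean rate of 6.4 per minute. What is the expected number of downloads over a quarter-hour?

96

E[N] = λt = 6.4 × 15 = 96 (a quarter-hour = 15 minutes).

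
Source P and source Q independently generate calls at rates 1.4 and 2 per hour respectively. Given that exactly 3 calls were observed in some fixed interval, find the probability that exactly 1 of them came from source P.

Given the total, each event is independently from source P with probability p = λ_P/(λ_P+λ_Q) = 1.4/3.4 ≈ 0.4118.
So K ~ Binomial(3, 1.4/3.4): P(K = 1) = C(3,1) · (1.4/3.4)^1 · (2/3.4)^2 ≈ 0.4274.

0.4274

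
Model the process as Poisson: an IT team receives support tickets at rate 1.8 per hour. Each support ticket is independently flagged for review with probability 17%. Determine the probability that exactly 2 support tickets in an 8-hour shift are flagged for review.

0.2591

Thinning: the support tickets that are flagged for review themselves form a Poisson process with rate 0.17 × 1.8 = 0.306 per hour.
Over the interval, μ = 0.306 × 8 = 2.448 (an 8-hour shift = 8 hours).
P(N = 2) = e^(−2.448) · 2.448^2/2! ≈ 0.2591.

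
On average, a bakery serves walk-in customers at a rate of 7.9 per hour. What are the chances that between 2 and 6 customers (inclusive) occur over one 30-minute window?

Over the interval, μ = 7.9 × 0.5 = 3.95 (a 30-minute window = 0.5 hours).
P(2 ≤ N ≤ 6) = Σ_{j=2}^{6} e^(−3.95) · 3.95^j/j! ≈ 0.7992.

0.7992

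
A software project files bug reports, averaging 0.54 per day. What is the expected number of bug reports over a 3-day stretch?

1.62

E[N] = λt = 0.54 × 3 = 1.62 (a 3-day stretch = 3 days).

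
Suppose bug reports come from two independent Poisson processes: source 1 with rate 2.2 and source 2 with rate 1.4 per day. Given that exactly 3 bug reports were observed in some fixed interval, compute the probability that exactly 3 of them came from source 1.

Given the total, each event is independently from source 1 with probability p = λ_1/(λ_1+λ_2) = 2.2/3.6 ≈ 0.6111.
So K ~ Binomial(3, 2.2/3.6): P(K = 3) = C(3,3) · (2.2/3.6)^3 · (1.4/3.6)^0 ≈ 0.2282.

0.2282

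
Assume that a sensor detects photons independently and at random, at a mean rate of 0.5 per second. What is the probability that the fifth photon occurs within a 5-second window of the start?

Over the interval, μ = 0.5 × 5 = 2.5 (a 5-second window = 5 seconds).
The fifth arrival falls in the interval iff at least 5 events occur there: P(S_5 ≤ t) = P(N ≥ 5) = 1 − P(N ≤ 4) ≈ 0.1088.

0.1088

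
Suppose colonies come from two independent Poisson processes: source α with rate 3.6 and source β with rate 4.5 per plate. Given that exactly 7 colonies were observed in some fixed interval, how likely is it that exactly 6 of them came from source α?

Given the total, each event is independently from source α with probability p = λ_α/(λ_α+λ_β) = 3.6/8.1 ≈ 0.4444.
So K ~ Binomial(7, 3.6/8.1): P(K = 6) = C(7,6) · (3.6/8.1)^6 · (4.5/8.1)^1 ≈ 0.0300.

0.0300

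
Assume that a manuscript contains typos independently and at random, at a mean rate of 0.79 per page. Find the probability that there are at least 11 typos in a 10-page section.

0.1743

Over the interval, μ = 0.79 × 10 = 7.9 (a 10-page section = 10 pages).
P(N ≥ 11) = 1 − P(N ≤ 10) = 1 − Σ_{j=0}^{10} e^(−μ) μ^j/j! ≈ 0.1743.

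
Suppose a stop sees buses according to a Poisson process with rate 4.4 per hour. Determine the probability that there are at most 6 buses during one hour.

0.8436

With mean μ = 4.4 per hour,
P(N ≤ 6) = Σ_{j=0}^{6} e^(−μ) μ^j/j! ≈ 0.8436.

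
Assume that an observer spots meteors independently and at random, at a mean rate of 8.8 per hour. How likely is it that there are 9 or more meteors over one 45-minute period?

0.2204

Over the interval, μ = 8.8 × 0.75 = 6.6 (a 45-minute period = 0.75 hours).
P(N ≥ 9) = 1 − P(N ≤ 8) = 1 − Σ_{j=0}^{8} e^(−μ) μ^j/j! ≈ 0.2204.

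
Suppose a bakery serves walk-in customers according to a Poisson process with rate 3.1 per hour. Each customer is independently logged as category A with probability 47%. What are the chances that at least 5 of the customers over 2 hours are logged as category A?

Thinning: the customers that are logged as category A themselves form a Poisson process with rate 0.47 × 3.1 = 1.457 per hour.
Over the interval, μ = 1.457 × 2 = 2.914 (2 hours).
P(N ≥ 5) = 1 − P(N ≤ 4) ≈ 0.1705.

0.1705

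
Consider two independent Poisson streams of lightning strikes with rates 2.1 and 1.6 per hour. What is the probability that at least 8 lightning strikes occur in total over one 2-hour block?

0.4607

Independent Poisson processes superpose: combined rate λ = 2.1 + 1.6 = 3.7 per hour.
Over the interval, μ = 3.7 × 2 = 7.4 (a 2-hour block = 2 hours).
P(N ≥ 8) = 1 − P(N ≤ 7) ≈ 0.4607.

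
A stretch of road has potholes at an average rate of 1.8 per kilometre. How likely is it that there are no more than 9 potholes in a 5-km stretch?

0.5874

Over the interval, μ = 1.8 × 5 = 9 (a 5-km stretch = 5 kilometres).
P(N ≤ 9) = Σ_{j=0}^{9} e^(−μ) μ^j/j! ≈ 0.5874.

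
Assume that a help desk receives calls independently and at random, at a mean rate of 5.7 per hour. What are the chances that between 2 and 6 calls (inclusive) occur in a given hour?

0.6319

With mean μ = 5.7 per hour,
P(2 ≤ N ≤ 6) = Σ_{j=2}^{6} e^(−5.7) · 5.7^j/j! ≈ 0.6319.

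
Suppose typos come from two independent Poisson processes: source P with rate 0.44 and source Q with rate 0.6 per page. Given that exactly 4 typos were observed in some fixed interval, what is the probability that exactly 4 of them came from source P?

Given the total, each event is independently from source P with probability p = λ_P/(λ_P+λ_Q) = 0.44/1.04 ≈ 0.4231.
So K ~ Binomial(4, 0.44/1.04): P(K = 4) = C(4,4) · (0.44/1.04)^4 · (0.6/1.04)^0 ≈ 0.0320.

0.0320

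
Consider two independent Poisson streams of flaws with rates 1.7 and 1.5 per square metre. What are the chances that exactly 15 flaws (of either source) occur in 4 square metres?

0.0856

Independent Poisson processes superpose: combined rate λ = 1.7 + 1.5 = 3.2 per square metre.
Over the interval, μ = 3.2 × 4 = 12.8 (4 square metres).
P(N = 15) = e^(−12.8) · 12.8^15/15! ≈ 0.0856.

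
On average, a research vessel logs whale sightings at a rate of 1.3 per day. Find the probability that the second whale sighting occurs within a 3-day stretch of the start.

Over the interval, μ = 1.3 × 3 = 3.9 (a 3-day stretch = 3 days).
The second arrival falls in the interval iff at least 2 events occur there: P(S_2 ≤ t) = P(N ≥ 2) = 1 − P(N ≤ 1) ≈ 0.9008.

0.9008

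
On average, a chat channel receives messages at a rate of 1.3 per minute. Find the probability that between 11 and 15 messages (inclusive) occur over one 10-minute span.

Over the interval, μ = 1.3 × 10 = 13 (a 10-minute span = 10 minutes).
P(11 ≤ N ≤ 15) = Σ_{j=11}^{15} e^(−13) · 13^j/j! ≈ 0.5119.

0.5119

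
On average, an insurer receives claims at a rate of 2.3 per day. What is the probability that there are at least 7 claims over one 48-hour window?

0.1820

Over the interval, μ = 2.3 × 2 = 4.6 (a 48-hour window = 2 days).
P(N ≥ 7) = 1 − P(N ≤ 6) = 1 − Σ_{j=0}^{6} e^(−μ) μ^j/j! ≈ 0.1820.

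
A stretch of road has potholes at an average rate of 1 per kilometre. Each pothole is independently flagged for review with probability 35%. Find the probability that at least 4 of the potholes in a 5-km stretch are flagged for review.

Thinning: the potholes that are flagged for review themselves form a Poisson process with rate 0.35 × 1 = 0.35 per kilometre.
Over the interval, μ = 0.35 × 5 = 1.75 (a 5-km stretch = 5 kilometres).
P(N ≥ 4) = 1 − P(N ≤ 3) ≈ 0.1008.

0.1008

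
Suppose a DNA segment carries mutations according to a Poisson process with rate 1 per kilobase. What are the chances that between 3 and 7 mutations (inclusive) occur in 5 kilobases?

Over the interval, μ = 1 × 5 = 5 (5 kilobases).
P(3 ≤ N ≤ 7) = Σ_{j=3}^{7} e^(−5) · 5^j/j! ≈ 0.7420.

0.7420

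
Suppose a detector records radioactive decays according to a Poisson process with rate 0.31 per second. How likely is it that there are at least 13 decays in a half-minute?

Over the interval, μ = 0.31 × 30 = 9.3 (a half-minute = 30 seconds).
P(N ≥ 13) = 1 − P(N ≤ 12) = 1 − Σ_{j=0}^{12} e^(−μ) μ^j/j! ≈ 0.1471.

0.1471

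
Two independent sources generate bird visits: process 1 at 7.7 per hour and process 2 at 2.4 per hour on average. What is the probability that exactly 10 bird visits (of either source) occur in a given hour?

Independent Poisson processes superpose: combined rate λ = 7.7 + 2.4 = 10.1 per hour.
So μ = 10.1.
P(N = 10) = e^(−10.1) · 10.1^10/10! ≈ 0.1250.

0.1250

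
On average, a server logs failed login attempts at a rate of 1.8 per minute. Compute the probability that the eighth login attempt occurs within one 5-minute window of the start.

Over the interval, μ = 1.8 × 5 = 9 (a 5-minute window = 5 minutes).
The eighth arrival falls in the interval iff at least 8 events occur there: P(S_8 ≤ t) = P(N ≥ 8) = 1 − P(N ≤ 7) ≈ 0.6761.

0.6761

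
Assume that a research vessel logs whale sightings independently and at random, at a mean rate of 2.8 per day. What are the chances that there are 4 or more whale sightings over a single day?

0.3081

With mean μ = 2.8 per day,
P(N ≥ 4) = 1 − P(N ≤ 3) = 1 − Σ_{j=0}^{3} e^(−μ) μ^j/j! ≈ 0.3081.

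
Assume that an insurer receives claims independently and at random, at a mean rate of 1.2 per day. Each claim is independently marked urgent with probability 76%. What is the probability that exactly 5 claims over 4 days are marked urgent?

Thinning: the claims that are marked urgent themselves form a Poisson process with rate 0.76 × 1.2 = 0.912 per day.
Over the interval, μ = 0.912 × 4 = 3.648 (4 days).
P(N = 5) = e^(−3.648) · 3.648^5/5! ≈ 0.1402.

0.1402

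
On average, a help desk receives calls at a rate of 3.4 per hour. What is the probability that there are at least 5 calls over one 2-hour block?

Over the interval, μ = 3.4 × 2 = 6.8 (a 2-hour block = 2 hours).
P(N ≥ 5) = 1 − P(N ≤ 4) = 1 − Σ_{j=0}^{4} e^(−μ) μ^j/j! ≈ 0.8080.

0.8080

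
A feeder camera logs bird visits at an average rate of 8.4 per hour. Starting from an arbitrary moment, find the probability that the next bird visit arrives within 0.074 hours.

Inter-arrival times are exponential with rate λ = 8.4 per hour.
P(T ≤ 0.074) = 1 − e^(−λt) = 1 − e^(−8.4 × 0.074) = 1 − e^(−0.6216) ≈ 0.4629.

0.4629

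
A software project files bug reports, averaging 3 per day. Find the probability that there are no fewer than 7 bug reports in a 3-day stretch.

Over the interval, μ = 3 × 3 = 9 (a 3-day stretch = 3 days).
P(N ≥ 7) = 1 − P(N ≤ 6) = 1 − Σ_{j=0}^{6} e^(−μ) μ^j/j! ≈ 0.7932.

0.7932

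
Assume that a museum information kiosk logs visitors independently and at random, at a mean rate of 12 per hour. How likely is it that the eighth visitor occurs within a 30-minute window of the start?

Over the interval, μ = 12 × 0.5 = 6 (a 30-minute window = 0.5 hours).
The eighth arrival falls in the interval iff at least 8 events occur there: P(S_8 ≤ t) = P(N ≥ 8) = 1 − P(N ≤ 7) ≈ 0.2560.

0.2560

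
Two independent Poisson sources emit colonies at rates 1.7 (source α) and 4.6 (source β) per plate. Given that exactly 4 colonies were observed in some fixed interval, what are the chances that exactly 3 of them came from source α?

Given the total, each event is independently from source α with probability p = λ_α/(λ_α+λ_β) = 1.7/6.3 ≈ 0.2698.
So K ~ Binomial(4, 1.7/6.3): P(K = 3) = C(4,3) · (1.7/6.3)^3 · (4.6/6.3)^1 ≈ 0.0574.

0.0574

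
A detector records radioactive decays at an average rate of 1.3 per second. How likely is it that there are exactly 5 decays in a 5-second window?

Over the interval, μ = 1.3 × 5 = 6.5 (a 5-second window = 5 seconds).
P(N = 5) = e^(−μ) μ^5/5! = e^(−6.5) · 6.5^5/120 ≈ 0.1454.

0.1454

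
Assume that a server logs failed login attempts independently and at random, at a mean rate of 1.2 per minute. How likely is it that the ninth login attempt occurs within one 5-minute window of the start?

Over the interval, μ = 1.2 × 5 = 6 (a 5-minute window = 5 minutes).
The ninth arrival falls in the interval iff at least 9 events occur there: P(S_9 ≤ t) = P(N ≥ 9) = 1 − P(N ≤ 8) ≈ 0.1528.

0.1528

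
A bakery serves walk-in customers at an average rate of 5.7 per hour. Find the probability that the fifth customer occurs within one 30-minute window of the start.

Over the interval, μ = 5.7 × 0.5 = 2.85 (a 30-minute window = 0.5 hours).
The fifth arrival falls in the interval iff at least 5 events occur there: P(S_5 ≤ t) = P(N ≥ 5) = 1 − P(N ≤ 4) ≈ 0.1602.

0.1602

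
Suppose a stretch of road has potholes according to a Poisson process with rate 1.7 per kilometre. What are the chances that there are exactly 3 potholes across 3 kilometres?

Over the interval, μ = 1.7 × 3 = 5.1 (3 kilometres).
P(N = 3) = e^(−μ) μ^3/3! = e^(−5.1) · 5.1^3/6 ≈ 0.1348.

0.1348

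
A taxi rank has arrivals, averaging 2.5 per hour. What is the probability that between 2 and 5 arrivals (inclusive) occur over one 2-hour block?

Over the interval, μ = 2.5 × 2 = 5 (a 2-hour block = 2 hours).
P(2 ≤ N ≤ 5) = Σ_{j=2}^{5} e^(−5) · 5^j/j! ≈ 0.5755.

0.5755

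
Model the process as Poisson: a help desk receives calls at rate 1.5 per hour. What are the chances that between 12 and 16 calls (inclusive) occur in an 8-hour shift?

0.4371

Over the interval, μ = 1.5 × 8 = 12 (an 8-hour shift = 8 hours).
P(12 ≤ N ≤ 16) = Σ_{j=12}^{16} e^(−12) · 12^j/j! ≈ 0.4371.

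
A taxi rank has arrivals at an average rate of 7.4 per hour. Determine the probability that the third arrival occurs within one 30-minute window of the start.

0.7146

Over the interval, μ = 7.4 × 0.5 = 3.7 (a 30-minute window = 0.5 hours).
The third arrival falls in the interval iff at least 3 events occur there: P(S_3 ≤ t) = P(N ≥ 3) = 1 − P(N ≤ 2) ≈ 0.7146.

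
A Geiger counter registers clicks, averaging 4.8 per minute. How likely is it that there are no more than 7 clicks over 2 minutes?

0.2584

Over the interval, μ = 4.8 × 2 = 9.6 (2 minutes).
P(N ≤ 7) = Σ_{j=0}^{7} e^(−μ) μ^j/j! ≈ 0.2584.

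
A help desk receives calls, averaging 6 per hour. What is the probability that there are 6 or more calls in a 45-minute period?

Over the interval, μ = 6 × 0.75 = 4.5 (a 45-minute period = 0.75 hours).
P(N ≥ 6) = 1 − P(N ≤ 5) = 1 − Σ_{j=0}^{5} e^(−μ) μ^j/j! ≈ 0.2971.

0.2971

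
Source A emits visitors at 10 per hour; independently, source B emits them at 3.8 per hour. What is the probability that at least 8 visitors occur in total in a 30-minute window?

Independent Poisson processes superpose: combined rate λ = 10 + 3.8 = 13.8 per hour.
Over the interval, μ = 13.8 × 0.5 = 6.9 (a 30-minute window = 0.5 hours).
P(N ≥ 8) = 1 − P(N ≤ 7) ≈ 0.3864.

0.3864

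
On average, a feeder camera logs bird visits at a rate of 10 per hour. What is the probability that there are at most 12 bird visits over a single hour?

With mean μ = 10 per hour,
P(N ≤ 12) = Σ_{j=0}^{12} e^(−μ) μ^j/j! ≈ 0.7916.

0.7916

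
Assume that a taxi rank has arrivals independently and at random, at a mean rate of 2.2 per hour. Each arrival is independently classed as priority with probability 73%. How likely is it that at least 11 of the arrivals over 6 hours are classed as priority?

Thinning: the arrivals that are classed as priority themselves form a Poisson process with rate 0.73 × 2.2 = 1.606 per hour.
Over the interval, μ = 1.606 × 6 = 9.636 (6 hours).
P(N ≥ 11) = 1 − P(N ≤ 10) ≈ 0.3715.

0.3715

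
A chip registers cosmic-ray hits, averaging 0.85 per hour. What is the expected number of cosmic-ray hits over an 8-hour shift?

6.8

E[N] = λt = 0.85 × 8 = 6.8 (an 8-hour shift = 8 hours).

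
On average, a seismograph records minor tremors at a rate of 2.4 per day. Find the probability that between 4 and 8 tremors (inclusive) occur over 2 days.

0.6500

Over the interval, μ = 2.4 × 2 = 4.8 (2 days).
P(4 ≤ N ≤ 8) = Σ_{j=4}^{8} e^(−4.8) · 4.8^j/j! ≈ 0.6500.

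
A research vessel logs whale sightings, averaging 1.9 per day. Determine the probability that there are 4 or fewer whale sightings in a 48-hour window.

Over the interval, μ = 1.9 × 2 = 3.8 (a 48-hour window = 2 days).
P(N ≤ 4) = Σ_{j=0}^{4} e^(−μ) μ^j/j! ≈ 0.6678.

0.6678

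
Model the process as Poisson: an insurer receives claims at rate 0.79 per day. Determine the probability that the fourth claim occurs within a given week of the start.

0.8017

Over the interval, μ = 0.79 × 7 = 5.53 (a week = 7 days).
The fourth arrival falls in the interval iff at least 4 events occur there: P(S_4 ≤ t) = P(N ≥ 4) = 1 − P(N ≤ 3) ≈ 0.8017.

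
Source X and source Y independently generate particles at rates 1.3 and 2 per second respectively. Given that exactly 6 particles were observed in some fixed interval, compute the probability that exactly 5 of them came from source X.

Given the total, each event is independently from source X with probability p = λ_X/(λ_X+λ_Y) = 1.3/3.3 ≈ 0.3939.
So K ~ Binomial(6, 1.3/3.3): P(K = 5) = C(6,5) · (1.3/3.3)^5 · (2/3.3)^1 ≈ 0.0345.

0.0345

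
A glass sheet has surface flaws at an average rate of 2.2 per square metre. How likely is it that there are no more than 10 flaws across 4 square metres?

Over the interval, μ = 2.2 × 4 = 8.8 (4 square metres).
P(N ≤ 10) = Σ_{j=0}^{10} e^(−μ) μ^j/j! ≈ 0.7294.

0.7294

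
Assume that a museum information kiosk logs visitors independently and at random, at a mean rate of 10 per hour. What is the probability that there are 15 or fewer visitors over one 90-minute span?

Over the interval, μ = 10 × 1.5 = 15 (a 90-minute span = 1.5 hours).
P(N ≤ 15) = Σ_{j=0}^{15} e^(−μ) μ^j/j! ≈ 0.5681.

0.5681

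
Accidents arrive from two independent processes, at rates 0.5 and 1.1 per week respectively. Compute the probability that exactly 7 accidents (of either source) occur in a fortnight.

Independent Poisson processes superpose: combined rate λ = 0.5 + 1.1 = 1.6 per week.
Over the interval, μ = 1.6 × 2 = 3.2 (a fortnight = 2 weeks).
P(N = 7) = e^(−3.2) · 3.2^7/7! ≈ 0.0278.

0.0278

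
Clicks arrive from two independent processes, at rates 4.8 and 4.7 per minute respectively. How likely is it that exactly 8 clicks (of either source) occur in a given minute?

0.1232

Independent Poisson processes superpose: combined rate λ = 4.8 + 4.7 = 9.5 per minute.
So μ = 9.5.
P(N = 8) = e^(−9.5) · 9.5^8/8! ≈ 0.1232.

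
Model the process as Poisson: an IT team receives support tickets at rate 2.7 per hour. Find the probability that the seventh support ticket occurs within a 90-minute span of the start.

0.1159

Over the interval, μ = 2.7 × 1.5 = 4.05 (a 90-minute span = 1.5 hours).
The seventh arrival falls in the interval iff at least 7 events occur there: P(S_7 ≤ t) = P(N ≥ 7) = 1 − P(N ≤ 6) ≈ 0.1159.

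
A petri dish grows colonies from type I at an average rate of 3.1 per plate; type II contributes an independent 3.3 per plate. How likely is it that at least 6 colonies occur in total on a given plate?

Independent Poisson processes superpose: combined rate λ = 3.1 + 3.3 = 6.4 per plate.
So μ = 6.4.
P(N ≥ 6) = 1 − P(N ≤ 5) ≈ 0.6163.

0.6163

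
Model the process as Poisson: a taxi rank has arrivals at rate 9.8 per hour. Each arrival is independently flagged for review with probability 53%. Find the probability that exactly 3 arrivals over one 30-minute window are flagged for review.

0.2175

Thinning: the arrivals that are flagged for review themselves form a Poisson process with rate 0.53 × 9.8 = 5.194 per hour.
Over the interval, μ = 5.194 × 0.5 = 2.597 (a 30-minute window = 0.5 hours).
P(N = 3) = e^(−2.597) · 2.597^3/3! ≈ 0.2175.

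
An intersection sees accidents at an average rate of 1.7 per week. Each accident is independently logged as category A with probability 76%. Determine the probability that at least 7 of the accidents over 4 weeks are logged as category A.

0.2628

Thinning: the accidents that are logged as category A themselves form a Poisson process with rate 0.76 × 1.7 = 1.292 per week.
Over the interval, μ = 1.292 × 4 = 5.168 (4 weeks).
P(N ≥ 7) = 1 − P(N ≤ 6) ≈ 0.2628.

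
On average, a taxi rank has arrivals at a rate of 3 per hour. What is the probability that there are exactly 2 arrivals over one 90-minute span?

0.1125

Over the interval, μ = 3 × 1.5 = 4.5 (a 90-minute span = 1.5 hours).
P(N = 2) = e^(−μ) μ^2/2! = e^(−4.5) · 4.5^2/2 ≈ 0.1125.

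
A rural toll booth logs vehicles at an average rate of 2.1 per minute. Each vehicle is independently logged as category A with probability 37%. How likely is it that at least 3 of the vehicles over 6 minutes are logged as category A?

0.8438

Thinning: the vehicles that are logged as category A themselves form a Poisson process with rate 0.37 × 2.1 = 0.777 per minute.
Over the interval, μ = 0.777 × 6 = 4.662 (6 minutes).
P(N ≥ 3) = 1 − P(N ≤ 2) ≈ 0.8438.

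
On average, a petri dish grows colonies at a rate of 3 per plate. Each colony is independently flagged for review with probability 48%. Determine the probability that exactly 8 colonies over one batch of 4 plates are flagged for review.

Thinning: the colonies that are flagged for review themselves form a Poisson process with rate 0.48 × 3 = 1.44 per plate.
Over the interval, μ = 1.44 × 4 = 5.76 (a batch of 4 plates = 4 plates).
P(N = 8) = e^(−5.76) · 5.76^8/8! ≈ 0.0947.

0.0947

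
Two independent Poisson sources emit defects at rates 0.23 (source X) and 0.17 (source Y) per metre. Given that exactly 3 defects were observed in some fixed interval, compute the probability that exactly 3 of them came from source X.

0.1901

Given the total, each event is independently from source X with probability p = λ_X/(λ_X+λ_Y) = 0.23/0.4 = 0.5750.
So K ~ Binomial(3, 0.23/0.4): P(K = 3) = C(3,3) · (0.23/0.4)^3 · (0.17/0.4)^0 ≈ 0.1901.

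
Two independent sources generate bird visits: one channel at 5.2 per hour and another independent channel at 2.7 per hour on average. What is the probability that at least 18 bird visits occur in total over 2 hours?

Independent Poisson processes superpose: combined rate λ = 5.2 + 2.7 = 7.9 per hour.
Over the interval, μ = 7.9 × 2 = 15.8 (2 hours).
P(N ≥ 18) = 1 − P(N ≤ 17) ≈ 0.3221.

0.3221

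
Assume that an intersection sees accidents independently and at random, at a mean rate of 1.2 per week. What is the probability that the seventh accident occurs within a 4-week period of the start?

0.2092

Over the interval, μ = 1.2 × 4 = 4.8 (a 4-week period = 4 weeks).
The seventh arrival falls in the interval iff at least 7 events occur there: P(S_7 ≤ t) = P(N ≥ 7) = 1 − P(N ≤ 6) ≈ 0.2092.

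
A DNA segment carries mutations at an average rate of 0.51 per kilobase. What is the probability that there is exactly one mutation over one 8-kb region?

0.0690

Over the interval, μ = 0.51 × 8 = 4.08 (an 8-kb region = 8 kilobases).
P(N = 1) = e^(−μ) μ^1/1! = e^(−4.08) · 4.08^1/1 ≈ 0.0690.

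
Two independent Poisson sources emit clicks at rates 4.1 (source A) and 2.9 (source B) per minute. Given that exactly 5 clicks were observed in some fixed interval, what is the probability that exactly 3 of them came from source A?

0.3449

Given the total, each event is independently from source A with probability p = λ_A/(λ_A+λ_B) = 4.1/7 ≈ 0.5857.
So K ~ Binomial(5, 4.1/7): P(K = 3) = C(5,3) · (4.1/7)^3 · (2.9/7)^2 ≈ 0.3449.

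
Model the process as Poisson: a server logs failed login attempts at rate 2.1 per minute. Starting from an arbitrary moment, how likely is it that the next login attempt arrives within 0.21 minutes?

Inter-arrival times are exponential with rate λ = 2.1 per minute.
P(T ≤ 0.21) = 1 − e^(−λt) = 1 − e^(−2.1 × 0.21) = 1 − e^(−0.441) ≈ 0.3566.

0.3566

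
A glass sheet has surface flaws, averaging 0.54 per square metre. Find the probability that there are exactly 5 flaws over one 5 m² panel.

Over the interval, μ = 0.54 × 5 = 2.7 (a 5 m² panel = 5 square metres).
P(N = 5) = e^(−μ) μ^5/5! = e^(−2.7) · 2.7^5/120 ≈ 0.0804.

0.0804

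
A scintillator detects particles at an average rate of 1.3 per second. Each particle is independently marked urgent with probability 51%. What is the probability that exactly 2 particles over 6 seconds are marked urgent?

Thinning: the particles that are marked urgent themselves form a Poisson process with rate 0.51 × 1.3 = 0.663 per second.
Over the interval, μ = 0.663 × 6 = 3.978 (6 seconds).
P(N = 2) = e^(−3.978) · 3.978^2/2! ≈ 0.1481.

0.1481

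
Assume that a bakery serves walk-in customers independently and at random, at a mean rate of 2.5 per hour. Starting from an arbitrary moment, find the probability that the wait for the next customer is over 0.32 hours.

0.4493

The wait for the next event is exponential with rate λ = 2.5 per hour.
P(T > 0.32) = e^(−λt) = e^(−2.5 × 0.32) = e^(−0.8) ≈ 0.4493.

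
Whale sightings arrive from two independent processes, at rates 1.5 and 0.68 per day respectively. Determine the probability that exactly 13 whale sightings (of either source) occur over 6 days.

Independent Poisson processes superpose: combined rate λ = 1.5 + 0.68 = 2.18 per day.
Over the interval, μ = 2.18 × 6 = 13.08 (6 days).
P(N = 13) = e^(−13.08) · 13.08^13/13! ≈ 0.1099.

0.1099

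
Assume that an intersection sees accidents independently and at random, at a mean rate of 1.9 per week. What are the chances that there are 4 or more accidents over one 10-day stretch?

Over the interval, μ = 1.9 × 10/7 ≈ 2.71429 (a 10-day stretch = 10/7 weeks).
P(N ≥ 4) = 1 − P(N ≤ 3) = 1 − Σ_{j=0}^{3} e^(−μ) μ^j/j! ≈ 0.2891.

0.2891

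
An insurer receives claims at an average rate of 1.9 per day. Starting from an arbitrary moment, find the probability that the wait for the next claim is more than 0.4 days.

The wait for the next event is exponential with rate λ = 1.9 per day.
P(T > 0.4) = e^(−λt) = e^(−1.9 × 0.4) = e^(−0.76) ≈ 0.4677.

0.4677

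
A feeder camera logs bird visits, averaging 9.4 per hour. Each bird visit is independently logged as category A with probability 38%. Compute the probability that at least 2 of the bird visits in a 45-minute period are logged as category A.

Thinning: the bird visits that are logged as category A themselves form a Poisson process with rate 0.38 × 9.4 = 3.572 per hour.
Over the interval, μ = 3.572 × 0.75 = 2.679 (a 45-minute period = 0.75 hours).
P(N ≥ 2) = 1 − P(N ≤ 1) ≈ 0.7475.

0.7475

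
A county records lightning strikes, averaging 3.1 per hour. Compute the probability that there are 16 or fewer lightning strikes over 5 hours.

Over the interval, μ = 3.1 × 5 = 15.5 (5 hours).
P(N ≤ 16) = Σ_{j=0}^{16} e^(−μ) μ^j/j! ≈ 0.6154.

0.6154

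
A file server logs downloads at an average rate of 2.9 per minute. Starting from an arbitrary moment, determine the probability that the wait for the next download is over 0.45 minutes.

The wait for the next event is exponential with rate λ = 2.9 per minute.
P(T > 0.45) = e^(−λt) = e^(−2.9 × 0.45) = e^(−1.305) ≈ 0.2712.

0.2712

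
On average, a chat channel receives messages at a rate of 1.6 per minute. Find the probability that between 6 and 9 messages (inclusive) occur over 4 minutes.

Over the interval, μ = 1.6 × 4 = 6.4 (4 minutes).
P(6 ≤ N ≤ 9) = Σ_{j=6}^{9} e^(−6.4) · 6.4^j/j! ≈ 0.5021.

0.5021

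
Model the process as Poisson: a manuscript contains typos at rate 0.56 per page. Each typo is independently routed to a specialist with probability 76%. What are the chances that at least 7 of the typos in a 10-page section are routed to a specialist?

0.1390

Thinning: the typos that are routed to a specialist themselves form a Poisson process with rate 0.76 × 0.56 = 0.4256 per page.
Over the interval, μ = 0.4256 × 10 = 4.256 (a 10-page section = 10 pages).
P(N ≥ 7) = 1 − P(N ≤ 6) ≈ 0.1390.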